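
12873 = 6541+6332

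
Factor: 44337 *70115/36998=3108688755/36998 = 2^( - 1)*3^1* 5^1*13^(  -  1 )*37^1*379^1 * 1423^( - 1) * 14779^1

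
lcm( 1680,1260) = 5040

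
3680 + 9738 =13418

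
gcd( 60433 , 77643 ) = 1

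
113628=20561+93067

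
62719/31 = 2023+6/31 = 2023.19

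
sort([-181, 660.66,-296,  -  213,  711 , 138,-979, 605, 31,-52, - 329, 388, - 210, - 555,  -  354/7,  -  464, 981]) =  [ - 979, - 555, - 464,-329,-296,-213,-210, - 181 ,-52,-354/7, 31  ,  138, 388, 605, 660.66, 711,  981]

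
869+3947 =4816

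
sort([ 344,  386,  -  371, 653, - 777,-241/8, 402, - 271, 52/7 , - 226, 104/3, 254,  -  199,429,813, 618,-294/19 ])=[-777,-371, - 271,-226, - 199, - 241/8, - 294/19, 52/7, 104/3, 254, 344,386, 402,429, 618,653, 813] 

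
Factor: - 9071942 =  - 2^1*11^1*467^1*883^1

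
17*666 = 11322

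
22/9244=11/4622 = 0.00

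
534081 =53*10077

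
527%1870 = 527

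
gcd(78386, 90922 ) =2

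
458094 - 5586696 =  - 5128602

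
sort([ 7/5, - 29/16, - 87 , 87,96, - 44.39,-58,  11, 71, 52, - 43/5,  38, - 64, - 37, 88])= [ - 87, - 64, - 58, - 44.39, - 37, - 43/5, - 29/16,  7/5,11,38,52,71,87,88,96]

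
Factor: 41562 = 2^1*3^2 * 2309^1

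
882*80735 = 71208270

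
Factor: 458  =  2^1 * 229^1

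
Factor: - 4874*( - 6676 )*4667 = 151858691608 = 2^3*13^1*359^1*1669^1 *2437^1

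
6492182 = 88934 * 73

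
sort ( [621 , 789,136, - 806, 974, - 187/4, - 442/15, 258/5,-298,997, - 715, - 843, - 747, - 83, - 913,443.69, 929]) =[ - 913, - 843, - 806, - 747, - 715,  -  298, - 83, - 187/4, - 442/15,258/5,136,443.69,621 , 789,929,974,997]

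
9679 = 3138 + 6541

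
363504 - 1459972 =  -1096468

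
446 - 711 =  - 265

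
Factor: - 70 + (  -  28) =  - 98 = - 2^1*7^2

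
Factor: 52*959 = 49868 = 2^2*7^1 * 13^1*137^1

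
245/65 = 49/13 = 3.77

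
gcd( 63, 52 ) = 1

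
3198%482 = 306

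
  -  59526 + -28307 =  -  87833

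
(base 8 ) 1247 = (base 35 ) JE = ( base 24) 147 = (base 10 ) 679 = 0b1010100111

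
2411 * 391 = 942701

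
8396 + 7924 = 16320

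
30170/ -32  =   - 943+3/16 =-942.81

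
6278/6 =1046 + 1/3 = 1046.33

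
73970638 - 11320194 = 62650444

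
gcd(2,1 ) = 1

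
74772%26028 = 22716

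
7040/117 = 60+20/117 = 60.17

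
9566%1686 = 1136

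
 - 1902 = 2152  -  4054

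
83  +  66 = 149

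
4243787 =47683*89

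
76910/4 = 19227+1/2  =  19227.50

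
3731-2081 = 1650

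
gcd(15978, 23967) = 7989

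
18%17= 1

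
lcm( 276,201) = 18492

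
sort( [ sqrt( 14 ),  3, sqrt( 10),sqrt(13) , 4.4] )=[3,sqrt( 10 ), sqrt( 13 ), sqrt(14),4.4 ]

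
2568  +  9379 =11947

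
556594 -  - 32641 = 589235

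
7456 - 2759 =4697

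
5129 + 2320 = 7449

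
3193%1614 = 1579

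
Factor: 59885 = 5^1 * 7^1 * 29^1 * 59^1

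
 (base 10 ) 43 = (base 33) 1a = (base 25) 1I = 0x2B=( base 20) 23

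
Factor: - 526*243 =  - 127818 = - 2^1 *3^5 * 263^1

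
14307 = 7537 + 6770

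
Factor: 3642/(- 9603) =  - 2^1*3^(- 1)*11^( - 1)* 97^( - 1 )* 607^1 = - 1214/3201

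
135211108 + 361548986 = 496760094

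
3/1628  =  3/1628 = 0.00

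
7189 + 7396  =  14585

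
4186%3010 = 1176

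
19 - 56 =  - 37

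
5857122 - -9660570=15517692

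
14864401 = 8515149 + 6349252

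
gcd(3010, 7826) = 602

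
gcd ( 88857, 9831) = 3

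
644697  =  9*71633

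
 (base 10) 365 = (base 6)1405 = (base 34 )AP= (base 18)125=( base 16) 16d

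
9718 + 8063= 17781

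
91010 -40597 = 50413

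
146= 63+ 83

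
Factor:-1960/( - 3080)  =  7/11= 7^1*11^ ( - 1 ) 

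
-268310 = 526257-794567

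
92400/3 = 30800=30800.00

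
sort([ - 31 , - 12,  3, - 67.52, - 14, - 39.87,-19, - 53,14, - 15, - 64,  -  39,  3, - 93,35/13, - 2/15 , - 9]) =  [  -  93, - 67.52,-64, - 53, - 39.87, - 39 , - 31, - 19, - 15, - 14,-12  , - 9, - 2/15,35/13,3,  3,14]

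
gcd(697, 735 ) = 1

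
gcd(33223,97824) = 1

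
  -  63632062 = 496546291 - 560178353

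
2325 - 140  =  2185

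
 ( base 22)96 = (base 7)411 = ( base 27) 7F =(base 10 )204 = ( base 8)314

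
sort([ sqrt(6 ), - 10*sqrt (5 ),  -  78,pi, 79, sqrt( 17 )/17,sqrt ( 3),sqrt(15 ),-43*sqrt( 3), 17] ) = [ - 78, -43*sqrt(3), - 10*sqrt( 5), sqrt (17 )/17,sqrt(3 ), sqrt( 6), pi, sqrt(15 ), 17, 79]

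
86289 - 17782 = 68507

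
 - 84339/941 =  - 84339/941 = -89.63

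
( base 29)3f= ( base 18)5c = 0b1100110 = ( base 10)102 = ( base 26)3o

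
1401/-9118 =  - 1+7717/9118=   - 0.15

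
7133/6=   1188  +  5/6 = 1188.83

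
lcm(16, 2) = 16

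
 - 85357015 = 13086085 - 98443100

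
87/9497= 87/9497 = 0.01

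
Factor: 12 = 2^2*3^1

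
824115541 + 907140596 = 1731256137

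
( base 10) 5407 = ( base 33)4VS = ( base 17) 11c1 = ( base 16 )151f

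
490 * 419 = 205310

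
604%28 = 16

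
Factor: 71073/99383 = 477/667 =3^2*23^(-1)*29^( - 1 ) * 53^1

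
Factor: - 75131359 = - 75131359^1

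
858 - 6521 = - 5663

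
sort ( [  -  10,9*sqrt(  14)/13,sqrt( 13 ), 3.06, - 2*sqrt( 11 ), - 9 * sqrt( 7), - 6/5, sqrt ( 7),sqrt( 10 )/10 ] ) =[ - 9 *sqrt ( 7),-10,-2*sqrt (11), - 6/5,sqrt( 10) /10,9*sqrt( 14)/13 , sqrt( 7),3.06,sqrt ( 13)]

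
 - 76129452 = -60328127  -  15801325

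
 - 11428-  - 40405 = 28977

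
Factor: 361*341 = 11^1*19^2*31^1 = 123101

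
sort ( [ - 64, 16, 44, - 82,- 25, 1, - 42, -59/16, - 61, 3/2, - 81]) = [ - 82, - 81,-64, - 61,-42,- 25, - 59/16 , 1, 3/2, 16 , 44 ] 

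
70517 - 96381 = -25864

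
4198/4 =1049+1/2 = 1049.50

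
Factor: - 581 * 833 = - 483973  =  - 7^3*17^1 * 83^1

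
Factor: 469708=2^2*117427^1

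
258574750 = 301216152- 42641402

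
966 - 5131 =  - 4165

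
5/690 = 1/138 = 0.01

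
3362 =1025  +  2337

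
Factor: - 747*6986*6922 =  - 36122747724 = - 2^2* 3^2*7^1 *83^1*499^1*3461^1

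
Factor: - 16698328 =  - 2^3 * 853^1*2447^1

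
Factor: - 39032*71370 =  - 2^4*3^2*5^1*7^1*13^1*17^1*41^1*61^1= - 2785713840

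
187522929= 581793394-394270465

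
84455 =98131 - 13676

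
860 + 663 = 1523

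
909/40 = 22 + 29/40 = 22.73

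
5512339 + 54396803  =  59909142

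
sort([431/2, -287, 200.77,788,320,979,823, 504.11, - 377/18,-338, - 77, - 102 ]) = [ - 338, - 287, - 102, - 77, - 377/18,200.77,431/2, 320,504.11,788,823 , 979 ] 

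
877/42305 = 877/42305 = 0.02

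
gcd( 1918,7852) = 2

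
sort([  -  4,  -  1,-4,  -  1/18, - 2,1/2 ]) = [-4, - 4, - 2,  -  1, - 1/18,1/2]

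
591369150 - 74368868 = 517000282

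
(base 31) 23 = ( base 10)65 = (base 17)3E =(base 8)101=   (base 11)5A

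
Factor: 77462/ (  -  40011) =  - 2^1*3^( - 1)*7^1*11^1*503^1 * 13337^(  -  1)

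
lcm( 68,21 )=1428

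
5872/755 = 5872/755 = 7.78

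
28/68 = 7/17=0.41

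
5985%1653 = 1026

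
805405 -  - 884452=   1689857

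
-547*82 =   -  44854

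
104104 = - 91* (  -  1144) 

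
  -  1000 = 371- 1371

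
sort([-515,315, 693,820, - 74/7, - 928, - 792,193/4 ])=[ - 928, - 792,-515 , - 74/7,193/4,315,693,820 ] 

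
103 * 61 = 6283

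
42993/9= 4777 = 4777.00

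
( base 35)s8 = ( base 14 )508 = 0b1111011100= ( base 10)988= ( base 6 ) 4324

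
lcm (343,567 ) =27783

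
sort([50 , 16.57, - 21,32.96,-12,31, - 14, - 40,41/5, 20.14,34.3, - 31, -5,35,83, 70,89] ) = [  -  40, - 31,-21,-14, - 12,-5, 41/5, 16.57, 20.14, 31 , 32.96,34.3,35,50,70,83,89]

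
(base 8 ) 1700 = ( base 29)143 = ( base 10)960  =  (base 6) 4240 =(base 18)2H6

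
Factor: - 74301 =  - 3^1*24767^1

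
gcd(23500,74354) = 94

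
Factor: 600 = 2^3*3^1*5^2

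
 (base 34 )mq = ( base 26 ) 13k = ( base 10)774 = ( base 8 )1406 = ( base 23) 1af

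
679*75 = 50925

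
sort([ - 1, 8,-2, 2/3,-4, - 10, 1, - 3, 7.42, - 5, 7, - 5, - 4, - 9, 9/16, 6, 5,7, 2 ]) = [ - 10, - 9, - 5, - 5, - 4, - 4 , - 3, - 2, - 1,9/16  ,  2/3,1, 2 , 5,6, 7, 7 , 7.42,8] 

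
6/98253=2/32751 =0.00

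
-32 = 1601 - 1633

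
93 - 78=15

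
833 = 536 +297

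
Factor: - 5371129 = - 19^1*282691^1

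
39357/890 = 39357/890 = 44.22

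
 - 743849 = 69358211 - 70102060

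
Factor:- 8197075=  - 5^2*19^1*17257^1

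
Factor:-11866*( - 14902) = 176827132 = 2^2  *  17^1*349^1*7451^1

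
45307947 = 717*63191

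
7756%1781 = 632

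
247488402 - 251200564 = - 3712162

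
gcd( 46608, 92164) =4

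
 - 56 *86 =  - 4816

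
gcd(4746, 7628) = 2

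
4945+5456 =10401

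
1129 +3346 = 4475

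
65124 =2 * 32562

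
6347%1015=257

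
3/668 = 3/668 = 0.00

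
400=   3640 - 3240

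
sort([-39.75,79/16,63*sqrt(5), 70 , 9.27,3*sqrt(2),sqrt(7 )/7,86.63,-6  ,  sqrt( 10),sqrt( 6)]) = [ - 39.75,-6, sqrt( 7)/7,sqrt(6),sqrt( 10),3*sqrt( 2 ),79/16, 9.27,70,86.63, 63*sqrt (5) ]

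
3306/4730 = 1653/2365 = 0.70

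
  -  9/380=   -  9/380 = -0.02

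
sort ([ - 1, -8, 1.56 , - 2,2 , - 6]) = [ - 8, -6, - 2, - 1,1.56, 2]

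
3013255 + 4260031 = 7273286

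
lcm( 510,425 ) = 2550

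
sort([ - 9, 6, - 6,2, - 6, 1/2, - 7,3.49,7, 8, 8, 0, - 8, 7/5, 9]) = [-9, - 8,-7, - 6, - 6, 0 , 1/2, 7/5,2,3.49,6,  7,8, 8,9]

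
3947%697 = 462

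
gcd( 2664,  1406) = 74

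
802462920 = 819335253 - 16872333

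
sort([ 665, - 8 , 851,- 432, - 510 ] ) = [ - 510 , - 432, - 8 , 665,  851 ] 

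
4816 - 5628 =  - 812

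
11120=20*556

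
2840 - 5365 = - 2525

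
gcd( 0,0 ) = 0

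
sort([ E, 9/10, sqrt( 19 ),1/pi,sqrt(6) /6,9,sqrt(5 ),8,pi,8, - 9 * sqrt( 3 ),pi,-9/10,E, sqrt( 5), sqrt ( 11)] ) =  [ - 9 * sqrt(  3), -9/10,1/pi, sqrt( 6 )/6,9/10, sqrt ( 5 ), sqrt(5 ),E, E,pi,pi,sqrt (11), sqrt( 19 ),8,  8,9] 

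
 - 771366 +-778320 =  - 1549686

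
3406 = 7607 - 4201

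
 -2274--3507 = 1233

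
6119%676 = 35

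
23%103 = 23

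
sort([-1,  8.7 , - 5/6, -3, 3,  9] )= [ - 3,-1,- 5/6,3, 8.7, 9]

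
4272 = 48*89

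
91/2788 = 91/2788 =0.03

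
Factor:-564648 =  - 2^3*3^1*7^1  *3361^1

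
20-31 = - 11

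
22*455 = 10010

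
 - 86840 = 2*( - 43420 ) 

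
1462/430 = 17/5 = 3.40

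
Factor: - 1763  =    -  41^1*43^1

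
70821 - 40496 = 30325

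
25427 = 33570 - 8143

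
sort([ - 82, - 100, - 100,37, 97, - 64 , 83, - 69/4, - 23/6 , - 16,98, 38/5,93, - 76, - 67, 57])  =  [-100, - 100, - 82, - 76 , - 67, - 64, - 69/4, - 16,  -  23/6, 38/5, 37 , 57,83,93, 97,98]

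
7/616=1/88=0.01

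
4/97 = 4/97 = 0.04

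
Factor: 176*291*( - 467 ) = -23917872= - 2^4*3^1 * 11^1*97^1*467^1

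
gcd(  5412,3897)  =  3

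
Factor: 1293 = 3^1 * 431^1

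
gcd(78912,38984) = 8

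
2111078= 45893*46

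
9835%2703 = 1726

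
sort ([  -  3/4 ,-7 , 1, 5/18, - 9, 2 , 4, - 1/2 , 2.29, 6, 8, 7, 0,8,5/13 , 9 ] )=[ - 9, - 7, - 3/4, - 1/2,0,5/18, 5/13,1, 2, 2.29, 4, 6, 7,8,8,  9] 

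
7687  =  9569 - 1882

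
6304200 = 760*8295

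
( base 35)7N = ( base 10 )268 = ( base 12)1a4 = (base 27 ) 9P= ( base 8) 414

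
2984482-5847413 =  -2862931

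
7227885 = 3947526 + 3280359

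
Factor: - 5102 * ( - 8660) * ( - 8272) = -2^7 *5^1 * 11^1 * 47^1* 433^1*2551^1 = - 365484423040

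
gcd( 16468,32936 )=16468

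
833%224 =161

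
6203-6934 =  -731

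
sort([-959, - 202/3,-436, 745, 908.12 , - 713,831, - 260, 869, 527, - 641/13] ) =[-959, -713, - 436, - 260, - 202/3, - 641/13, 527, 745, 831, 869,  908.12 ] 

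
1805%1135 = 670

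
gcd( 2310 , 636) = 6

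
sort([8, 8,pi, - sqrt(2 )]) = [-sqrt( 2),pi, 8,  8 ] 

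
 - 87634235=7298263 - 94932498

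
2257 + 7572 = 9829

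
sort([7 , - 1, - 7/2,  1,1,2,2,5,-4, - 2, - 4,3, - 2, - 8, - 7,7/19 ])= [ - 8,-7, - 4, - 4, - 7/2,-2, - 2, - 1,7/19,1,1,2  ,  2,3 , 5,7 ] 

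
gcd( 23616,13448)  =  328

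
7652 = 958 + 6694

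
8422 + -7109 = 1313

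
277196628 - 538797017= - 261600389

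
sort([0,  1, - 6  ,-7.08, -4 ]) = [ - 7.08,-6, - 4,0, 1]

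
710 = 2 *355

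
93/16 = 93/16 = 5.81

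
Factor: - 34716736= - 2^6*359^1* 1511^1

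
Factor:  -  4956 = -2^2  *3^1 *7^1 * 59^1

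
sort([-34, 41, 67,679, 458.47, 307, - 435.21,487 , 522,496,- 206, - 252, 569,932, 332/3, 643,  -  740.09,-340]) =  [ - 740.09 , - 435.21, - 340,-252, - 206,-34,41,67, 332/3,307, 458.47 , 487,496 , 522 , 569, 643, 679 , 932 ]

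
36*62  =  2232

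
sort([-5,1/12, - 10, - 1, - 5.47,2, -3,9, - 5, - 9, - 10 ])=[ - 10,  -  10 ,-9,  -  5.47,-5 ,-5,- 3 , - 1,1/12, 2, 9] 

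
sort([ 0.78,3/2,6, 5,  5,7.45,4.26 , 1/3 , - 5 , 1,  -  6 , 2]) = [ - 6 , - 5,  1/3, 0.78,1,3/2,2, 4.26,5 , 5, 6,  7.45] 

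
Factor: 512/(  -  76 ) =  - 2^7*19^ ( - 1 ) = - 128/19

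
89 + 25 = 114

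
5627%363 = 182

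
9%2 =1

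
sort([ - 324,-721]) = [-721,-324]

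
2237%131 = 10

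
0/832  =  0 = 0.00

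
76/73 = 1 + 3/73= 1.04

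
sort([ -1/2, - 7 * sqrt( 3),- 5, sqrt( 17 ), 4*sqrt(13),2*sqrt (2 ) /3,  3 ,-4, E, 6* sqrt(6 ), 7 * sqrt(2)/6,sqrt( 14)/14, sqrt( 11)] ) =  [ - 7*sqrt( 3) , - 5, - 4,-1/2,sqrt (14 ) /14, 2 *sqrt( 2)/3, 7 * sqrt( 2)/6, E,3,sqrt( 11 ), sqrt( 17) , 4*sqrt( 13), 6*sqrt( 6)]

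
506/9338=11/203 = 0.05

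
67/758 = 67/758 = 0.09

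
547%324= 223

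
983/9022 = 983/9022 = 0.11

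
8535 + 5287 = 13822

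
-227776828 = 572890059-800666887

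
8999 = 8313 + 686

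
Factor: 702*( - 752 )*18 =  - 9502272 = - 2^6*  3^5*13^1*47^1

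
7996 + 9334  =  17330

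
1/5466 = 1/5466  =  0.00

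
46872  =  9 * 5208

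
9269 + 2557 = 11826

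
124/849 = 124/849 = 0.15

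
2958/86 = 34+17/43 = 34.40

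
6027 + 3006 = 9033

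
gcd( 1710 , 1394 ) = 2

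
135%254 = 135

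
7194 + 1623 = 8817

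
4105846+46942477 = 51048323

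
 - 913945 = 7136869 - 8050814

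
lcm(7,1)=7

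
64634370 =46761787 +17872583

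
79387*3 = 238161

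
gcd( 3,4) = 1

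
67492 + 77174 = 144666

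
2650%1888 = 762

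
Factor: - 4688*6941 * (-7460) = 242743983680=2^6*5^1*11^1 *293^1* 373^1*631^1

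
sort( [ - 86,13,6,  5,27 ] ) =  [ - 86,  5,  6,13,  27 ] 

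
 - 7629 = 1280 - 8909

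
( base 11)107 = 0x80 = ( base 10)128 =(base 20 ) 68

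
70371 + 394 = 70765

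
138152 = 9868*14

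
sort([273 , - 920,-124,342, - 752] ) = [ -920 , - 752,-124,273, 342 ] 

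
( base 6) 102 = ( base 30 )18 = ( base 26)1c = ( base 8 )46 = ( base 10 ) 38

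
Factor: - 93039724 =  - 2^2*23259931^1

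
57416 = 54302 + 3114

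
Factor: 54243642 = 2^1*3^1 * 433^1*20879^1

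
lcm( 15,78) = 390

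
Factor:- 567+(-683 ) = - 1250 = -2^1*5^4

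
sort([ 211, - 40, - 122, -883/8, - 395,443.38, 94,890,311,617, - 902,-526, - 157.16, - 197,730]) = [ - 902, - 526, - 395, - 197, - 157.16,-122, - 883/8, - 40, 94,211,311, 443.38 , 617,730,890]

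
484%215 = 54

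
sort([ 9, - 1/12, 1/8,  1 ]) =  [-1/12, 1/8, 1, 9 ]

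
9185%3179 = 2827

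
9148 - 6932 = 2216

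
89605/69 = 89605/69 = 1298.62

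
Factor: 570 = 2^1*3^1*5^1*19^1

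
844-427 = 417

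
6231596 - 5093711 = 1137885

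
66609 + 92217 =158826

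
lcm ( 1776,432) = 15984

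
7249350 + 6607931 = 13857281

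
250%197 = 53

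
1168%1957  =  1168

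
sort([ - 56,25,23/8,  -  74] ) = [-74, -56,23/8,25] 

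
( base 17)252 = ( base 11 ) 555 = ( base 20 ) 1D5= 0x299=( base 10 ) 665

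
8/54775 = 8/54775 = 0.00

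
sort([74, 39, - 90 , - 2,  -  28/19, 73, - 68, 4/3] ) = [ - 90, - 68, - 2, - 28/19, 4/3,39 , 73,74 ]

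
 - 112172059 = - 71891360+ - 40280699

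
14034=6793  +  7241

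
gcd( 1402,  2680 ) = 2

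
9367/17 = 551 = 551.00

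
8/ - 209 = -1 + 201/209 = - 0.04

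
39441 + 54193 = 93634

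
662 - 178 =484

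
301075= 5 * 60215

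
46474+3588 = 50062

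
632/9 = 70 +2/9 = 70.22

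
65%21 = 2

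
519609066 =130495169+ 389113897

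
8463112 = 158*53564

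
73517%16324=8221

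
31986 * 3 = 95958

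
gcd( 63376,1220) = 4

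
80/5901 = 80/5901=   0.01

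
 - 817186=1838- 819024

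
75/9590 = 15/1918=0.01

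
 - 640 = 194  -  834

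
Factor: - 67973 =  - 101^1*673^1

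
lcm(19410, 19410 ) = 19410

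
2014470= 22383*90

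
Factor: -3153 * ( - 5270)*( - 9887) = -2^1*3^1*5^1*17^1*31^1*1051^1 * 9887^1 = - 164285456970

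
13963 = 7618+6345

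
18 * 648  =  11664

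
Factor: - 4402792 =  - 2^3*101^1*5449^1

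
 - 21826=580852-602678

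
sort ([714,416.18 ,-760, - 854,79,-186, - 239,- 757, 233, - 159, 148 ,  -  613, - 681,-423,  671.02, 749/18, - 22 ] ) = [ - 854  , - 760, - 757, - 681, - 613, - 423, - 239, - 186,  -  159,-22, 749/18, 79, 148, 233 , 416.18, 671.02,714] 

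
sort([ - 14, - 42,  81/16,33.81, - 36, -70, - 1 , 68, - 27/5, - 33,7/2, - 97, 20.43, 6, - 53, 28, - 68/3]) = [ - 97, - 70, - 53, - 42 , - 36 , - 33, - 68/3, - 14, - 27/5, - 1, 7/2, 81/16 , 6,20.43, 28,33.81,68 ]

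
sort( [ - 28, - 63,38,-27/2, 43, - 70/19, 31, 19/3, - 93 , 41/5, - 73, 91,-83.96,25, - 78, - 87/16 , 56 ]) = [ - 93, - 83.96, - 78, - 73, - 63 , - 28, - 27/2, - 87/16, - 70/19 , 19/3, 41/5, 25,31,38,43, 56 , 91]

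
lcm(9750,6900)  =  448500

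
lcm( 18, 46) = 414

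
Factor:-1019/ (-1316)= 2^(-2)*7^( - 1) * 47^(-1)*1019^1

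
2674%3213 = 2674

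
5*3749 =18745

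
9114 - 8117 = 997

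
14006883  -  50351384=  - 36344501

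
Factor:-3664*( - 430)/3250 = 157552/325 = 2^4*5^(- 2)*13^( - 1) * 43^1*229^1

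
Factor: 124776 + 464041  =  588817= 599^1*983^1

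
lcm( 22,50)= 550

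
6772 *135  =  914220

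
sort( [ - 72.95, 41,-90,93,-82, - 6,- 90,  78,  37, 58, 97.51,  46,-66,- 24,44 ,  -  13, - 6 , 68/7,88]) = [-90,-90, - 82, - 72.95, - 66, - 24  , - 13,-6, -6, 68/7, 37, 41,44, 46, 58,78,88,93 , 97.51]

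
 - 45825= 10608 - 56433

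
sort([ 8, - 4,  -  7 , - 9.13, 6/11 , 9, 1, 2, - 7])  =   [-9.13, - 7,-7,  -  4,6/11,  1, 2, 8,9]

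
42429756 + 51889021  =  94318777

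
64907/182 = 64907/182 = 356.63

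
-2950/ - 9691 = 2950/9691 = 0.30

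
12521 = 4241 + 8280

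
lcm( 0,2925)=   0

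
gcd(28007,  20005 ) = 4001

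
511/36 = 511/36 = 14.19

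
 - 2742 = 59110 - 61852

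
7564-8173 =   -  609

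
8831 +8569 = 17400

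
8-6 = 2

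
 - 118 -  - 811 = 693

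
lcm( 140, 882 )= 8820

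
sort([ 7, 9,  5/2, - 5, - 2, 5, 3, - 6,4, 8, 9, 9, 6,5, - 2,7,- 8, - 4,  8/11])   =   [ - 8, - 6, - 5,-4, - 2, - 2,8/11 , 5/2, 3,4, 5,5 , 6, 7, 7, 8 , 9, 9,9 ]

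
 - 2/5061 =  - 1 + 5059/5061 = - 0.00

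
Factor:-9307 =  - 41^1*227^1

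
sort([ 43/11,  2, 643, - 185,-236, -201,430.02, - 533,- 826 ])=[ - 826, - 533,-236, - 201,  -  185, 2,  43/11,  430.02,643 ] 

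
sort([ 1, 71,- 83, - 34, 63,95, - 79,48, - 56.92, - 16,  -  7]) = [ - 83, -79,  -  56.92, - 34,- 16, - 7,1, 48, 63, 71,95] 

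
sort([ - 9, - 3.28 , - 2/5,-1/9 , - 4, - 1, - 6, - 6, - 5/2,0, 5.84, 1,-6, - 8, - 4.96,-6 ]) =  [-9, - 8, - 6 , - 6, - 6, - 6,-4.96, - 4 , - 3.28,-5/2 , - 1 , - 2/5, - 1/9, 0, 1,5.84]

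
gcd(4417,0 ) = 4417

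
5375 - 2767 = 2608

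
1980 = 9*220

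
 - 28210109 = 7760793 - 35970902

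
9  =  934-925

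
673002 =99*6798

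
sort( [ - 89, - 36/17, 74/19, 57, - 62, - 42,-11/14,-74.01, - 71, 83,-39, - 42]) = [ - 89,  -  74.01, - 71, - 62, - 42, - 42, - 39, - 36/17, - 11/14,74/19 , 57, 83 ]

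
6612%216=132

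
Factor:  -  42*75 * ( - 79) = 248850= 2^1*3^2*5^2*7^1*79^1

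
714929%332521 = 49887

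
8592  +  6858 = 15450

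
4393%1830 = 733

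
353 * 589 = 207917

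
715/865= 143/173 = 0.83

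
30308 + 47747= 78055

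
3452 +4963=8415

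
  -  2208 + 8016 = 5808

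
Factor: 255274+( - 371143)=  - 3^1*13^1 * 2971^1 = - 115869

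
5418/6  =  903 = 903.00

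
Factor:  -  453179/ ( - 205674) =7681/3486 = 2^ (-1)*3^(-1 )*7^ ( - 1)*83^( - 1 )*7681^1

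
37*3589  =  132793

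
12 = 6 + 6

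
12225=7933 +4292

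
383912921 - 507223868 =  - 123310947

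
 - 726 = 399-1125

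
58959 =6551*9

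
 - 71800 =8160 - 79960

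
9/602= 9/602 = 0.01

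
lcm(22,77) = 154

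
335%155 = 25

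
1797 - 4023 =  - 2226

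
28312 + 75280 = 103592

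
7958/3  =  7958/3 = 2652.67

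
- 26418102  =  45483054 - 71901156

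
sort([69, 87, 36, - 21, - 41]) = [ - 41,-21,  36,69, 87 ]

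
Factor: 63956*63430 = 4056729080 = 2^3*5^1*59^1*271^1*6343^1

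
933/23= 933/23 = 40.57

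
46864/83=46864/83 = 564.63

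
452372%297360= 155012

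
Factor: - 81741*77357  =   - 6323238537=- 3^1*7^1*11^1*43^1*257^1*2477^1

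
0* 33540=0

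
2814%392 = 70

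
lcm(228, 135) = 10260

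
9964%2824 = 1492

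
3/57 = 1/19 = 0.05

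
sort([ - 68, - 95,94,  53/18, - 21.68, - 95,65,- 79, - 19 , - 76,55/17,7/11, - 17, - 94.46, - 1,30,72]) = [ - 95 , -95, - 94.46, - 79, - 76, - 68, - 21.68, - 19, - 17,-1,7/11,53/18,55/17, 30,65, 72, 94]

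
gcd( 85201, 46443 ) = 1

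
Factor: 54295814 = 2^1*283^1* 95929^1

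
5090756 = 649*7844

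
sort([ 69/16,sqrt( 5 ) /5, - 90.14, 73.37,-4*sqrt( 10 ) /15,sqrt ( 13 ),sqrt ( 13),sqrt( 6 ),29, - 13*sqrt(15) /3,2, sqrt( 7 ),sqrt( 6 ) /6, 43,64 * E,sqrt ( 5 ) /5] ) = [-90.14, - 13*sqrt( 15)/3, - 4*sqrt( 10) /15, sqrt( 6 ) /6,sqrt( 5) /5 , sqrt( 5)/5,2,sqrt( 6 ), sqrt( 7),sqrt( 13 ),sqrt ( 13), 69/16,29, 43, 73.37,64*E]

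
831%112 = 47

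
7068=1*7068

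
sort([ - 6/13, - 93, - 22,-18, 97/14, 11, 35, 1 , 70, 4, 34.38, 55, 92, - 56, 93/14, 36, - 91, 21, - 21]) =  [ - 93, -91, - 56,-22, - 21, - 18, - 6/13, 1,4, 93/14, 97/14,11, 21, 34.38,  35,36,55, 70,  92]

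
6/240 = 1/40 = 0.03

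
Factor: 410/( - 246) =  - 5/3  =  -3^( - 1 )*5^1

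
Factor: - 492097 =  - 163^1 *3019^1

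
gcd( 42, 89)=1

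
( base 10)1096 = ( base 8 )2110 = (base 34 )W8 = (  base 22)25i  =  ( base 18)36g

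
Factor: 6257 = 6257^1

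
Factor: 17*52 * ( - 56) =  - 49504 = -2^5*7^1*13^1*17^1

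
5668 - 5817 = - 149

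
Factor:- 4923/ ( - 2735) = 9/5 = 3^2*5^( - 1)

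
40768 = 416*98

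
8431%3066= 2299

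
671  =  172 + 499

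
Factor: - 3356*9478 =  - 2^3 *7^1*677^1*839^1 = - 31808168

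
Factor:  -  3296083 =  - 7^2 * 137^1 * 491^1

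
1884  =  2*942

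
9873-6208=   3665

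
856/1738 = 428/869 = 0.49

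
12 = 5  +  7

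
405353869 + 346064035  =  751417904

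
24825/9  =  8275/3 = 2758.33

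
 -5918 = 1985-7903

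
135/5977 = 135/5977=0.02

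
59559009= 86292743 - 26733734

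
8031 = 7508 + 523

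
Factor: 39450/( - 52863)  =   - 50/67 = - 2^1*5^2*67^( - 1) 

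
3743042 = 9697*386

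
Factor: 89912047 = 19^1*59^1*80207^1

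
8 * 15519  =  124152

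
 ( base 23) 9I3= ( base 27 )72l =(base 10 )5178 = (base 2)1010000111010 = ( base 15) 1803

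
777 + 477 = 1254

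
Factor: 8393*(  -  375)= - 3147375 = - 3^1*5^3*7^1*11^1*109^1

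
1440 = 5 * 288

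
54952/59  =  54952/59 = 931.39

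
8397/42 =2799/14 = 199.93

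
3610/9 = 401 + 1/9 = 401.11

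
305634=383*798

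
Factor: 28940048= 2^4*223^1* 8111^1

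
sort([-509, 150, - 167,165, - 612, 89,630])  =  [ - 612, - 509, - 167, 89,  150, 165, 630] 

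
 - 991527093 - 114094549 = - 1105621642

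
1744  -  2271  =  - 527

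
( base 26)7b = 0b11000001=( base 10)193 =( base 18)ad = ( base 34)5n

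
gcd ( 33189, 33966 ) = 111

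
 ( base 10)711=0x2c7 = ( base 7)2034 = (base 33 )li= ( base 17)27e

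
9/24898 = 9/24898 = 0.00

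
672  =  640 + 32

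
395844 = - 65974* (-6 ) 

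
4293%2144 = 5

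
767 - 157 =610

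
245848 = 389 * 632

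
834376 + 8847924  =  9682300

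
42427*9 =381843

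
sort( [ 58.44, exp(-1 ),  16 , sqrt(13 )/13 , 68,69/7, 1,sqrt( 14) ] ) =[sqrt( 13 )/13, exp( - 1 ),  1, sqrt( 14),  69/7,16,58.44,  68 ]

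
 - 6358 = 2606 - 8964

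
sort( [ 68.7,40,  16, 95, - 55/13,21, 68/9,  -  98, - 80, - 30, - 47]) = [  -  98, - 80 , - 47,  -  30, - 55/13, 68/9,  16,  21, 40, 68.7 , 95]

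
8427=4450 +3977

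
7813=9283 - 1470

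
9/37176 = 3/12392 =0.00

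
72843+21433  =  94276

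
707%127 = 72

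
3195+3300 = 6495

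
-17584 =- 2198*8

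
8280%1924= 584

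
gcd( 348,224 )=4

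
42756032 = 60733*704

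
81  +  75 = 156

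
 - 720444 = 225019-945463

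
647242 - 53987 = 593255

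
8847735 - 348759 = 8498976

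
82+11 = 93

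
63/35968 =63/35968 = 0.00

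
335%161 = 13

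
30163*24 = 723912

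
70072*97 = 6796984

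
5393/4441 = 5393/4441 =1.21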